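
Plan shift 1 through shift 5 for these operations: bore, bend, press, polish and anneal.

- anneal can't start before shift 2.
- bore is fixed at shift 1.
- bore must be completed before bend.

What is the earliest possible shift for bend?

Precedence pushes bend to at least shift 2.
bend at shift 2 is achievable: polish in shift 1, anneal in shift 2, bend in shift 2, bore in shift 1, press in shift 1.

shift 2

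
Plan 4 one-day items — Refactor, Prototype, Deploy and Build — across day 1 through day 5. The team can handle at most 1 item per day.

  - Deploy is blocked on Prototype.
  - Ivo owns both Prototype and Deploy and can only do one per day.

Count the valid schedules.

60

Splitting on Refactor: it can be day 1 (12), day 2 (12), day 3 (12), day 4 (12), day 5 (12). Listing each branch's schedules as (Prototype, Deploy, Build) by day number:
Refactor=day 1: (2,3,4) (2,3,5) (2,4,3) (2,4,5) (2,5,3) (2,5,4) (3,4,2) (3,4,5) (3,5,2) (3,5,4) (4,5,2) (4,5,3) — 12.
Refactor=day 2: (1,3,4) (1,3,5) (1,4,3) (1,4,5) (1,5,3) (1,5,4) (3,4,1) (3,4,5) (3,5,1) (3,5,4) (4,5,1) (4,5,3) — 12.
Refactor=day 3: (1,2,4) (1,2,5) (1,4,2) (1,4,5) (1,5,2) (1,5,4) (2,4,1) (2,4,5) (2,5,1) (2,5,4) (4,5,1) (4,5,2) — 12.
Refactor=day 4: (1,2,3) (1,2,5) (1,3,2) (1,3,5) (1,5,2) (1,5,3) (2,3,1) (2,3,5) (2,5,1) (2,5,3) (3,5,1) (3,5,2) — 12.
Refactor=day 5: (1,2,3) (1,2,4) (1,3,2) (1,3,4) (1,4,2) (1,4,3) (2,3,1) (2,3,4) (2,4,1) (2,4,3) (3,4,1) (3,4,2) — 12.
Summing: 12 + 12 + 12 + 12 + 12 = 60.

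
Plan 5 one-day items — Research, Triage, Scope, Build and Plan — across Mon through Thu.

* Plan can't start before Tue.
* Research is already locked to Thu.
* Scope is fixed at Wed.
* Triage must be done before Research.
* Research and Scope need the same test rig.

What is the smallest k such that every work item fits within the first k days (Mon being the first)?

4

The precedence chain requires at least 2 distinct days.
Research can't be placed before Thu — that is day 4 counting from Mon — so the schedule must run through at least 4 days.
4 works (last occupied day: Thu): for example Build in Mon; Scope in Wed; Plan in Tue; Triage in Mon; Research in Thu.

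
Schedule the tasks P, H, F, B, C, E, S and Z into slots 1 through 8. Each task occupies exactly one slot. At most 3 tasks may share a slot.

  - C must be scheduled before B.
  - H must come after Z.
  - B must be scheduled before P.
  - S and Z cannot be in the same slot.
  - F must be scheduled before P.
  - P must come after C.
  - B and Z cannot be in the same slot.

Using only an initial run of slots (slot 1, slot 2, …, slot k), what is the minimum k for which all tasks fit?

The precedence chain requires at least 3 distinct slots.
With at most 3 per slot and 8 tasks, at least 3 slots are needed.
3 works (last occupied slot: 3): for example H=2; F=1; C=1; E=2; S=3; P=3; B=2; Z=1.

3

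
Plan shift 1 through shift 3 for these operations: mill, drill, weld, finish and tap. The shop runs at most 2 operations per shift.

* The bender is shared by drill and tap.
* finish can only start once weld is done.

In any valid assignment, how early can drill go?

shift 1

drill at shift 1 is achievable: tap -> shift 3, finish -> shift 2, mill -> shift 2, drill -> shift 1, weld -> shift 1.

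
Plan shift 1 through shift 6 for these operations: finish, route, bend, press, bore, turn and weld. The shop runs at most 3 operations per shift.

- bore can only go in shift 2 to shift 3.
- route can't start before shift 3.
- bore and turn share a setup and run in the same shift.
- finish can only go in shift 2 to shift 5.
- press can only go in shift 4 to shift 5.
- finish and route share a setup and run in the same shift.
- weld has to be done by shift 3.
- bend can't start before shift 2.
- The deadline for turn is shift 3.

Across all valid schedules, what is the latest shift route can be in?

shift 5

Route is available from shift 3; route must be in the same shift as finish, which can't be after shift 5, so route is at most shift 5.
route at shift 5 is achievable: bend -> shift 2, weld -> shift 1, finish -> shift 5, bore -> shift 2, route -> shift 5, turn -> shift 2, press -> shift 4.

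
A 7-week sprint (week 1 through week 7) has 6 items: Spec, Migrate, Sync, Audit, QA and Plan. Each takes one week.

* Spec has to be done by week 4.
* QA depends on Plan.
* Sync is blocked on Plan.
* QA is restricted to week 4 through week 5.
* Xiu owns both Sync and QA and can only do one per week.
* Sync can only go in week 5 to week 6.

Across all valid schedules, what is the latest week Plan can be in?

Downstream work caps Plan at week 4.
Plan at week 4 is achievable: QA -> week 5; Sync -> week 6; Spec -> week 1; Migrate -> week 1; Audit -> week 1; Plan -> week 4.

week 4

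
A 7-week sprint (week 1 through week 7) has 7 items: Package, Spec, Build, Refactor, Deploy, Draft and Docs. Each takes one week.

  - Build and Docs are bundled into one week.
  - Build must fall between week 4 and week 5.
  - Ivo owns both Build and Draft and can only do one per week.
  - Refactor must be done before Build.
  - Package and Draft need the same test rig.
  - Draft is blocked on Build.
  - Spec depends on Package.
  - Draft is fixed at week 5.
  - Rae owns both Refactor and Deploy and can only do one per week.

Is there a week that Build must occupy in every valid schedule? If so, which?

week 4

Build's window is week 4–week 5.
Draft is fixed at week 5, and Build can't share a week with Draft.
So Build must be week 4.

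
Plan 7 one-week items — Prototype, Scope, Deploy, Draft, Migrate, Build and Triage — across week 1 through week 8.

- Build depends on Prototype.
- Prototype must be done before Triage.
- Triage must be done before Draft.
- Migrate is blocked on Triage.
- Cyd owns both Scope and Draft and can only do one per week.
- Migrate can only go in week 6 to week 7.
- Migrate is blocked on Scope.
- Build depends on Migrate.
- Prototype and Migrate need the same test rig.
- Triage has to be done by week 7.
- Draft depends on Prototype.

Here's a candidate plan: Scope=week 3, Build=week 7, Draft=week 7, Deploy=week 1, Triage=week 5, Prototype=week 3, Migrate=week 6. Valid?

Cyd owns both Scope and Draft and can only do one per week — holds.
Migrate can only go in week 6 to week 7 — holds.
Draft depends on Prototype — holds.
Prototype must be done before Triage — holds.
Migrate is blocked on Scope — holds.
Triage has to be done by week 7 — holds.
Triage must be done before Draft — holds.
Build depends on Migrate — holds.
Build depends on Prototype — holds.
Prototype and Migrate need the same test rig — holds.
Migrate is blocked on Triage — holds.

Valid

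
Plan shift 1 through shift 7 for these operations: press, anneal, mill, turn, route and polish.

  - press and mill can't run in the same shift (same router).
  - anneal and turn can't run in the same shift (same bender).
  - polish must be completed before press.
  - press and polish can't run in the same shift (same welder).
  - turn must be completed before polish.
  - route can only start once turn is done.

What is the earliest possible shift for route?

Precedence pushes route to at least shift 2.
route at shift 2 is achievable: route -> shift 2; polish -> shift 2; press -> shift 3; mill -> shift 1; anneal -> shift 2; turn -> shift 1.

shift 2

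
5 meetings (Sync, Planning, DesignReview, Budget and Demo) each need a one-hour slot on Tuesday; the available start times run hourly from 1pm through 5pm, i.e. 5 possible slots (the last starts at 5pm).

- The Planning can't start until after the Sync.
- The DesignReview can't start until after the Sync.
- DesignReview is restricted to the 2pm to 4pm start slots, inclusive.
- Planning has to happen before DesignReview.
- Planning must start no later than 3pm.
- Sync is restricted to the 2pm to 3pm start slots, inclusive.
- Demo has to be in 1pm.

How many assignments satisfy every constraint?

5

Splitting on Budget: it can be 1pm (1), 2pm (1), 3pm (1), 4pm (1), 5pm (1). Listing each branch's schedules as (Sync, Planning, DesignReview, Demo):
Budget=1pm: (2pm,3pm,4pm,1pm) — 1.
Budget=2pm: (2pm,3pm,4pm,1pm) — 1.
Budget=3pm: (2pm,3pm,4pm,1pm) — 1.
Budget=4pm: (2pm,3pm,4pm,1pm) — 1.
Budget=5pm: (2pm,3pm,4pm,1pm) — 1.
Summing: 1 + 1 + 1 + 1 + 1 = 5.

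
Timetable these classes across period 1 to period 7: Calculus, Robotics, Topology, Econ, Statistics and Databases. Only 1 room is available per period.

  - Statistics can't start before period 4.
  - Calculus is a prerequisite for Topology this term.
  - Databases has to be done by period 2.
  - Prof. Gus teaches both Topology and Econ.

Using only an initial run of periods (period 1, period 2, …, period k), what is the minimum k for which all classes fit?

6

The precedence chain requires at least 2 distinct periods.
With at most 1 per period and 6 classes, at least 6 periods are needed.
Statistics can't be placed before period 4, so the schedule must run through at least period 4.
6 works (last occupied period: period 6): for example Topology -> period 3, Calculus -> period 2, Econ -> period 6, Robotics -> period 5, Databases -> period 1, Statistics -> period 4.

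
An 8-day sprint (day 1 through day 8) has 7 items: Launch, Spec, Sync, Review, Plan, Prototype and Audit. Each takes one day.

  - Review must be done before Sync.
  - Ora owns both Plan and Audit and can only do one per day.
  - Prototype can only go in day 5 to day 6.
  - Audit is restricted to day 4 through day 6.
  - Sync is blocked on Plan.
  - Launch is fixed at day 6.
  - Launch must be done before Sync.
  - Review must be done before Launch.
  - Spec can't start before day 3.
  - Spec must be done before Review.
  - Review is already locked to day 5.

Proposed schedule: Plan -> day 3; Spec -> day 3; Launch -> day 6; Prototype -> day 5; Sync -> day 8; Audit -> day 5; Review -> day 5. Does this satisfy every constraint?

Spec must be done before Review — holds.
Sync is blocked on Plan — holds.
Audit is restricted to day 4 through day 6 — holds.
Ora owns both Plan and Audit and can only do one per day — holds.
Review must be done before Launch — holds.
Launch is fixed at day 6 — holds.
Review must be done before Sync — holds.
Spec can't start before day 3 — holds.
Prototype can only go in day 5 to day 6 — holds.
Launch must be done before Sync — holds.
Review is already locked to day 5 — holds.

Valid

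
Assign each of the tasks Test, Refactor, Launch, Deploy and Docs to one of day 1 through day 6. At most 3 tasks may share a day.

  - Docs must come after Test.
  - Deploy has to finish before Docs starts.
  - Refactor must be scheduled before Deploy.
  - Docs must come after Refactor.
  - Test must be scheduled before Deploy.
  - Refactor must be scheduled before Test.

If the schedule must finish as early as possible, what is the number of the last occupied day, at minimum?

day 4

The precedence chain requires at least 4 distinct days.
With at most 3 per day and 5 tasks, at least 2 days are needed.
4 works (last occupied day: day 4): for example Refactor in day 1, Deploy in day 3, Test in day 2, Launch in day 1, Docs in day 4.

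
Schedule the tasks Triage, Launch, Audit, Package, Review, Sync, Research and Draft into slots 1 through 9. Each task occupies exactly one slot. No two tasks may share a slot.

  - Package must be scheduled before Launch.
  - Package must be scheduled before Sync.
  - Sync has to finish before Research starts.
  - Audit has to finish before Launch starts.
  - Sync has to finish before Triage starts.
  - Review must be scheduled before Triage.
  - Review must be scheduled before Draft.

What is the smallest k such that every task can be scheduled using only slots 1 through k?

The precedence chain requires at least 3 distinct slots.
With at most 1 per slot and 8 tasks, at least 8 slots are needed.
8 works (last occupied slot: 8): for example Research -> 7, Review -> 3, Launch -> 6, Package -> 1, Audit -> 5, Triage -> 4, Draft -> 8, Sync -> 2.

8 slots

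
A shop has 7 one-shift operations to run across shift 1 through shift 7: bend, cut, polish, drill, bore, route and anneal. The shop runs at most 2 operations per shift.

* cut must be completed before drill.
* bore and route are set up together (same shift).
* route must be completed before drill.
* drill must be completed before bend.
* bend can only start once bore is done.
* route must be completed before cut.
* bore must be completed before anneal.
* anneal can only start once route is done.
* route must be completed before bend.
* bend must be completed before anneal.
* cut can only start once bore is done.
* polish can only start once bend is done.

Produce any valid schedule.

cut -> shift 2, drill -> shift 3, route -> shift 1, anneal -> shift 5, bore -> shift 1, bend -> shift 4, polish -> shift 5

Checking: route(shift 1) before bend(shift 4); cut(shift 2) before drill(shift 3); bend(shift 4) before anneal(shift 5); route(shift 1) before drill(shift 3); route(shift 1) before anneal(shift 5); bend(shift 4) before polish(shift 5); bore(shift 1) before anneal(shift 5); drill(shift 3) before bend(shift 4); route(shift 1) before cut(shift 2); bore(shift 1) before cut(shift 2); bore(shift 1) before bend(shift 4); bore = route = shift 1; max 2 per shift (cap 2).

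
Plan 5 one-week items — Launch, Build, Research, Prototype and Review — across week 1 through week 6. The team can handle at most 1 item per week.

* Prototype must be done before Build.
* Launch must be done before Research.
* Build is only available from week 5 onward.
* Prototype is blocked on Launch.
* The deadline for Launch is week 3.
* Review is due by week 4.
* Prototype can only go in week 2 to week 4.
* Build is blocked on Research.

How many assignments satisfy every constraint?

28

Splitting on Launch: it can be week 1 (18), week 2 (8), week 3 (2). Listing each branch's schedules as (Build, Research, Prototype, Review) by week number:
Launch=week 1: (5,2,3,4) (5,2,4,3) (5,3,2,4) (5,3,4,2) (5,4,2,3) (5,4,3,2) (6,2,3,4) (6,2,4,3) (6,3,2,4) (6,3,4,2) (6,4,2,3) (6,4,3,2) (6,5,2,3) (6,5,2,4) (6,5,3,2) (6,5,3,4) (6,5,4,2) (6,5,4,3) — 18.
Launch=week 2: (5,3,4,1) (5,4,3,1) (6,3,4,1) (6,4,3,1) (6,5,3,1) (6,5,3,4) (6,5,4,1) (6,5,4,3) — 8.
Launch=week 3: (6,5,4,1) (6,5,4,2) — 2.
Summing: 18 + 8 + 2 = 28.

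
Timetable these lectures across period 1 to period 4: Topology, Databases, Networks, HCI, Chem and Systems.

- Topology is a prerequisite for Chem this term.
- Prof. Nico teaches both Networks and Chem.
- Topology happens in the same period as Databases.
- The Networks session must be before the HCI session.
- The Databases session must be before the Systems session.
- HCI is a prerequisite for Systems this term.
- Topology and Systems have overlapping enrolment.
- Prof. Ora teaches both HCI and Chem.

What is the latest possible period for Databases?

Downstream work caps Databases at period 3.
Databases at period 3 is achievable: HCI -> period 2, Networks -> period 1, Systems -> period 4, Chem -> period 4, Databases -> period 3, Topology -> period 3.

period 3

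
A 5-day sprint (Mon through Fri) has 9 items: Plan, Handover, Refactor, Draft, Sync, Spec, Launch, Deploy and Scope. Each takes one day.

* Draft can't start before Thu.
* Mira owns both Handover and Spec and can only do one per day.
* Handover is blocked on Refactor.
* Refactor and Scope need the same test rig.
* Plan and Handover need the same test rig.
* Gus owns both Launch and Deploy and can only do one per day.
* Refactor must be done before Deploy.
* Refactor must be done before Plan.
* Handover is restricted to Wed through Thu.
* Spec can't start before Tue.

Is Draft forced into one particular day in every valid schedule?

No

Draft can be Thu (e.g. Handover in Wed; Plan in Tue; Spec in Tue; Draft in Thu; Launch in Mon; Deploy in Tue; Sync in Mon; Refactor in Mon; Scope in Tue) or Fri (e.g. Refactor -> Mon, Sync -> Mon, Spec -> Tue, Handover -> Wed, Plan -> Tue, Deploy -> Tue, Scope -> Tue, Draft -> Fri, Launch -> Mon).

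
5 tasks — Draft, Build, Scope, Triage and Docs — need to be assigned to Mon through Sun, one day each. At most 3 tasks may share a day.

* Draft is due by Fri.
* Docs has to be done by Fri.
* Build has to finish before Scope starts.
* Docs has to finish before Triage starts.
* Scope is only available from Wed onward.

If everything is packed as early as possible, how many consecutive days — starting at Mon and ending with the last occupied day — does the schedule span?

The precedence chain requires at least 2 distinct days.
With at most 3 per day and 5 tasks, at least 2 days are needed.
Scope can't be placed before Wed — that is day 3 counting from Mon — so the schedule must run through at least 3 days.
3 works (last occupied day: Wed): for example Docs in Mon; Draft in Mon; Build in Mon; Scope in Wed; Triage in Tue.

3 days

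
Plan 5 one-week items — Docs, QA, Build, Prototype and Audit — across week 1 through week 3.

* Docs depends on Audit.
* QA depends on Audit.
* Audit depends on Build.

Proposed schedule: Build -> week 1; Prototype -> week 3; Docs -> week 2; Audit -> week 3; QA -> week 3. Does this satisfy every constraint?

No — it violates: Docs depends on Audit

Audit depends on Build — holds.
Docs depends on Audit — violated.
QA depends on Audit — violated.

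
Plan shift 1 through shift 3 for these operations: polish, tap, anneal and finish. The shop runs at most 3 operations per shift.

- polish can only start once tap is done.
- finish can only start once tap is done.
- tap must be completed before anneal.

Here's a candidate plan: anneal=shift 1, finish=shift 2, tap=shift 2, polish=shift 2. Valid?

No. tap must be completed before anneal is not satisfied.

finish can only start once tap is done — violated.
The shop runs at most 3 operations per shift — holds.
tap must be completed before anneal — violated.
polish can only start once tap is done — violated.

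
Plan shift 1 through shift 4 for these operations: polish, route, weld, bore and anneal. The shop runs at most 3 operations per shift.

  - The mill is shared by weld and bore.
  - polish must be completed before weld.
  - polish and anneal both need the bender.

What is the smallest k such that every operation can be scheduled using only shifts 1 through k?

2

The precedence chain requires at least 2 distinct shifts.
With at most 3 per shift and 5 operations, at least 2 shifts are needed.
2 works (last occupied shift: shift 2): for example polish in shift 1; weld in shift 2; anneal in shift 2; bore in shift 1; route in shift 1.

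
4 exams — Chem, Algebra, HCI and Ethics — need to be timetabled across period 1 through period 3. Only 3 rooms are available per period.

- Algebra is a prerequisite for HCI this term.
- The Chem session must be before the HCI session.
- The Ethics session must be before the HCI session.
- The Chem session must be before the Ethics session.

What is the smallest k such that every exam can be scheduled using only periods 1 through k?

The precedence chain requires at least 3 distinct periods.
With at most 3 per period and 4 exams, at least 2 periods are needed.
3 works (last occupied period: period 3): for example Algebra -> period 1; Chem -> period 1; HCI -> period 3; Ethics -> period 2.

3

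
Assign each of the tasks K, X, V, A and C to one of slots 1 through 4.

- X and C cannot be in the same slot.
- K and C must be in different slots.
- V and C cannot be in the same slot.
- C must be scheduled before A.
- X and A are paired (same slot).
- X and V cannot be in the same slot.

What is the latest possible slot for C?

3

Downstream work caps C at 3.
C at 3 is achievable: X=4; V=1; C=3; K=1; A=4.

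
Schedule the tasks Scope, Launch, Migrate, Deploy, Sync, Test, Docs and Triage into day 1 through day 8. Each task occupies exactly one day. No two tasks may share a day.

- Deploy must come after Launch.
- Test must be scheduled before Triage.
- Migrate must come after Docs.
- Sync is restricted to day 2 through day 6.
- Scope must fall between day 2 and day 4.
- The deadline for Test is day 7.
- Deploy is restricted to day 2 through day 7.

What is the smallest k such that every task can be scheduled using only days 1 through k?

The precedence chain requires at least 2 distinct days.
With at most 1 per day and 8 tasks, at least 8 days are needed.
8 works (last occupied day: day 8): for example Migrate in day 7, Triage in day 8, Deploy in day 4, Scope in day 2, Launch in day 1, Sync in day 3, Docs in day 6, Test in day 5.

8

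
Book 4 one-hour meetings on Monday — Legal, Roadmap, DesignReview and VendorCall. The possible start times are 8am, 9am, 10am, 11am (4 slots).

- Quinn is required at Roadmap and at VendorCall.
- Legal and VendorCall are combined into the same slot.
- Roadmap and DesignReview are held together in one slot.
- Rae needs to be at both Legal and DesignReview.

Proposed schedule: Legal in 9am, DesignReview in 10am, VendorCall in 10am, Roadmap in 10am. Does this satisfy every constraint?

Legal and VendorCall are combined into the same slot — violated.
Rae needs to be at both Legal and DesignReview — holds.
Roadmap and DesignReview are held together in one slot — holds.
Quinn is required at Roadmap and at VendorCall — violated.

No. Legal and VendorCall are combined into the same slot is not satisfied.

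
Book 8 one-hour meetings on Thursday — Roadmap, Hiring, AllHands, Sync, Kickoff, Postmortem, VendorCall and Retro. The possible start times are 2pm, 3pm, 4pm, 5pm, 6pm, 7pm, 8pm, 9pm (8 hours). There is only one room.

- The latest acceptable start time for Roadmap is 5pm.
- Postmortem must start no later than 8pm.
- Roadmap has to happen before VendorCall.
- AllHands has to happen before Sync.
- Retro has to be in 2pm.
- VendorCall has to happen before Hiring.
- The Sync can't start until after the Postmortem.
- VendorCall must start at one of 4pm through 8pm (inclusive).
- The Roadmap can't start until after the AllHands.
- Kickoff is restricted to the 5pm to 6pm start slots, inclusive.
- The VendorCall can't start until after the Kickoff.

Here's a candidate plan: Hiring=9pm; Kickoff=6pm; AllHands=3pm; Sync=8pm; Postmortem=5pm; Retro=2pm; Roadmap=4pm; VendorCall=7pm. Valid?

The VendorCall can't start until after the Kickoff — holds.
Roadmap has to happen before VendorCall — holds.
There is only one room — holds.
Kickoff is restricted to the 5pm to 6pm start slots, inclusive — holds.
VendorCall has to happen before Hiring — holds.
Retro has to be in 2pm — holds.
VendorCall must start at one of 4pm through 8pm (inclusive) — holds.
The Roadmap can't start until after the AllHands — holds.
The Sync can't start until after the Postmortem — holds.
AllHands has to happen before Sync — holds.
The latest acceptable start time for Roadmap is 5pm — holds.
Postmortem must start no later than 8pm — holds.

Valid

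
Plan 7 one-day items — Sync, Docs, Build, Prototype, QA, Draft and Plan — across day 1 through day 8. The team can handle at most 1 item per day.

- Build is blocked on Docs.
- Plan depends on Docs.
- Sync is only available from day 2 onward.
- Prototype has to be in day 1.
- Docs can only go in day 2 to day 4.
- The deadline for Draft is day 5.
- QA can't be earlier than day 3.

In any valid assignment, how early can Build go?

Precedence pushes Build to at least day 3.
Build at day 3 is achievable: Build in day 3; Docs in day 2; Draft in day 4; Plan in day 7; Sync in day 6; QA in day 5; Prototype in day 1.

day 3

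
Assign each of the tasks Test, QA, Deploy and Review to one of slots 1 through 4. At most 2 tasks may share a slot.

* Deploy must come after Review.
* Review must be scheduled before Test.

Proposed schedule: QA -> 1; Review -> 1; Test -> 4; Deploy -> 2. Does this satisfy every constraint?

Deploy must come after Review — holds.
Review must be scheduled before Test — holds.
At most 2 tasks may share a slot — holds.

Yes, all constraints hold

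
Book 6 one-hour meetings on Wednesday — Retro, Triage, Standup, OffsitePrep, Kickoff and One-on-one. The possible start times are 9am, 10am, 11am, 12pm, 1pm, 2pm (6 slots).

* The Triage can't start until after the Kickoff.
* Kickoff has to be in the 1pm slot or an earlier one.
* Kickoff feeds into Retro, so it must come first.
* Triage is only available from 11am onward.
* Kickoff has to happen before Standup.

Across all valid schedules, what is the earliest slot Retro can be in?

Precedence pushes Retro to at least 10am.
Retro at 10am is achievable: OffsitePrep=9am, Triage=11am, Standup=10am, One-on-one=9am, Kickoff=9am, Retro=10am.

10am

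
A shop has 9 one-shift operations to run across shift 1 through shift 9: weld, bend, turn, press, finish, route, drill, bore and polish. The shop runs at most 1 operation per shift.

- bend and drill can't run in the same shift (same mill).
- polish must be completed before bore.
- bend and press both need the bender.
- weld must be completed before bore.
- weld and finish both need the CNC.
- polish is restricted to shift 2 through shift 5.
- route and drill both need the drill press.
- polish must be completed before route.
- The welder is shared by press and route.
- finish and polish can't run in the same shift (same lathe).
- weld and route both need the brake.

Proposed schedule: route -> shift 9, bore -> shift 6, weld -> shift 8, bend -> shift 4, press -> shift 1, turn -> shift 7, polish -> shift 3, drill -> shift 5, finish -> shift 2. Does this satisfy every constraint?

No — it violates: weld must be completed before bore

weld and route both need the brake — holds.
finish and polish can't run in the same shift (same lathe) — holds.
weld must be completed before bore — violated.
route and drill both need the drill press — holds.
The shop runs at most 1 operation per shift — holds.
bend and drill can't run in the same shift (same mill) — holds.
bend and press both need the bender — holds.
polish is restricted to shift 2 through shift 5 — holds.
polish must be completed before route — holds.
weld and finish both need the CNC — holds.
The welder is shared by press and route — holds.
polish must be completed before bore — holds.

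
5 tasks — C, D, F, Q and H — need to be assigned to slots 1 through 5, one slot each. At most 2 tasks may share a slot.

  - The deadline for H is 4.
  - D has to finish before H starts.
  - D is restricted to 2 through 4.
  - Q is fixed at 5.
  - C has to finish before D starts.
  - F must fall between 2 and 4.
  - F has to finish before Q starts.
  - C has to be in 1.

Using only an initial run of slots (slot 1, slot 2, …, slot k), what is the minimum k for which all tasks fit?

5

The precedence chain requires at least 3 distinct slots.
With at most 2 per slot and 5 tasks, at least 3 slots are needed.
Q can't be placed before 5, so the schedule must run through at least slot 5.
5 works (last occupied slot: 5): for example H -> 3, Q -> 5, F -> 2, D -> 2, C -> 1.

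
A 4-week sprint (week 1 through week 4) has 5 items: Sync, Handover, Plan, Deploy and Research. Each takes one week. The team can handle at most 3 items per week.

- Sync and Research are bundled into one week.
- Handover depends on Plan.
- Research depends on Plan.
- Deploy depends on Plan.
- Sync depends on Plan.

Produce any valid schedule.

Deploy=week 3; Handover=week 2; Plan=week 1; Sync=week 2; Research=week 2

Checking: Plan(week 1) before Handover(week 2); Plan(week 1) before Research(week 2); Plan(week 1) before Deploy(week 3); Plan(week 1) before Sync(week 2); Sync = Research = week 2; max 3 per week (cap 3).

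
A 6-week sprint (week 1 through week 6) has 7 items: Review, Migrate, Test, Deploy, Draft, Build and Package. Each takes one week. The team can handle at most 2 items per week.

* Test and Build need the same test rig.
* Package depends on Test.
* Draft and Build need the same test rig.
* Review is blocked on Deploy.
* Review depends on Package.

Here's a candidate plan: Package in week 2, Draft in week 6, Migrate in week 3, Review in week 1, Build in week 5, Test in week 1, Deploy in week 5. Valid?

Package depends on Test — holds.
Draft and Build need the same test rig — holds.
The team can handle at most 2 items per week — holds.
Review depends on Package — violated.
Review is blocked on Deploy — violated.
Test and Build need the same test rig — holds.

No — it violates: Review is blocked on Deploy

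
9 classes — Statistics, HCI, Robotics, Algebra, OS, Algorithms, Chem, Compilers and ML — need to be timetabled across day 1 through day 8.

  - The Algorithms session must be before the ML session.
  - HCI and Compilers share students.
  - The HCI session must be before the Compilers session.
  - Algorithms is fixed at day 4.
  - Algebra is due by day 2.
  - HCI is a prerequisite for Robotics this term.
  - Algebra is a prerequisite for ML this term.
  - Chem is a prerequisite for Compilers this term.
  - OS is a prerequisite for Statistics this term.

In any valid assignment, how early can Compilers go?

Precedence pushes Compilers to at least day 2.
Compilers at day 2 is achievable: HCI in day 1, OS in day 1, ML in day 5, Chem in day 1, Compilers in day 2, Robotics in day 2, Algebra in day 1, Algorithms in day 4, Statistics in day 2.

day 2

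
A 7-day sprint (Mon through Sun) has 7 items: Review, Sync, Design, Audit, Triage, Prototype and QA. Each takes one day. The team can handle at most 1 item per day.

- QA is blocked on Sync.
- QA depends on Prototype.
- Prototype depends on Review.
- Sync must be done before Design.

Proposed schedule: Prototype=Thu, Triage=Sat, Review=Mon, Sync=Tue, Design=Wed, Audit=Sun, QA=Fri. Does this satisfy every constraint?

Yes

Prototype depends on Review — holds.
Sync must be done before Design — holds.
QA depends on Prototype — holds.
The team can handle at most 1 item per day — holds.
QA is blocked on Sync — holds.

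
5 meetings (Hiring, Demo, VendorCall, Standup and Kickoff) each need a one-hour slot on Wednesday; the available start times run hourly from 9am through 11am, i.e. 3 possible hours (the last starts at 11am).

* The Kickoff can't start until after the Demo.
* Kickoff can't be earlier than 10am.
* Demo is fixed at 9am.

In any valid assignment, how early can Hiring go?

9am

Hiring at 9am is achievable: Demo in 9am, Standup in 9am, Kickoff in 10am, Hiring in 9am, VendorCall in 9am.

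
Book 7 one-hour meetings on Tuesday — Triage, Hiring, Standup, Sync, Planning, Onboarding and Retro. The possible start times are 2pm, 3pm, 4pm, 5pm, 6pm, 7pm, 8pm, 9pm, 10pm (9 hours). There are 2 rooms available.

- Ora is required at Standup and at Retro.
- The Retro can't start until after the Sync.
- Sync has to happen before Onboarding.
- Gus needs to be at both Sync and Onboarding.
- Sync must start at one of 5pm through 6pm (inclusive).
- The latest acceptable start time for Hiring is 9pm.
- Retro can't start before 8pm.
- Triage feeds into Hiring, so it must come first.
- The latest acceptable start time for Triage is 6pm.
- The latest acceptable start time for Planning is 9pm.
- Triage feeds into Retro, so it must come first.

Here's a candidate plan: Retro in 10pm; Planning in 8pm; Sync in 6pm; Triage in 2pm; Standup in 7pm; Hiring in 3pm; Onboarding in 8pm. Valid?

Yes

The latest acceptable start time for Triage is 6pm — holds.
The Retro can't start until after the Sync — holds.
Retro can't start before 8pm — holds.
Triage feeds into Retro, so it must come first — holds.
Gus needs to be at both Sync and Onboarding — holds.
Sync has to happen before Onboarding — holds.
The latest acceptable start time for Hiring is 9pm — holds.
There are 2 rooms available — holds.
Triage feeds into Hiring, so it must come first — holds.
Sync must start at one of 5pm through 6pm (inclusive) — holds.
Ora is required at Standup and at Retro — holds.
The latest acceptable start time for Planning is 9pm — holds.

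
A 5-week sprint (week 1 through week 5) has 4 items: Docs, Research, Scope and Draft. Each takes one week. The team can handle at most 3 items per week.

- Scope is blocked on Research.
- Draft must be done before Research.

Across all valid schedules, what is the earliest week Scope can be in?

week 3

Precedence pushes Scope to at least week 3.
Scope at week 3 is achievable: Scope=week 3, Docs=week 1, Draft=week 1, Research=week 2.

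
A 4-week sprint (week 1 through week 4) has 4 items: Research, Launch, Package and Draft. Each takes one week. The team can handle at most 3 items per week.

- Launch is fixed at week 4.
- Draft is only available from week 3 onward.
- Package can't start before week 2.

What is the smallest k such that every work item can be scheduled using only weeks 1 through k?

With at most 3 per week and 4 work items, at least 2 weeks are needed.
Launch can't be placed before week 4, so the schedule must run through at least week 4.
4 works (last occupied week: week 4): for example Research=week 1, Draft=week 3, Launch=week 4, Package=week 2.

4 weeks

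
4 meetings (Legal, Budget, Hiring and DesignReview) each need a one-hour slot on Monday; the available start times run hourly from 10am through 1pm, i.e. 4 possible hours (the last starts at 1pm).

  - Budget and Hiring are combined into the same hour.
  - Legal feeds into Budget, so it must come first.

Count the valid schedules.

24

Splitting on Legal: it can be 10am (12), 11am (8), 12pm (4). Listing each branch's schedules as (Budget, Hiring, DesignReview):
Legal=10am: (11am,11am,10am) (11am,11am,11am) (11am,11am,12pm) (11am,11am,1pm) (12pm,12pm,10am) (12pm,12pm,11am) (12pm,12pm,12pm) (12pm,12pm,1pm) (1pm,1pm,10am) (1pm,1pm,11am) (1pm,1pm,12pm) (1pm,1pm,1pm) — 12.
Legal=11am: (12pm,12pm,10am) (12pm,12pm,11am) (12pm,12pm,12pm) (12pm,12pm,1pm) (1pm,1pm,10am) (1pm,1pm,11am) (1pm,1pm,12pm) (1pm,1pm,1pm) — 8.
Legal=12pm: (1pm,1pm,10am) (1pm,1pm,11am) (1pm,1pm,12pm) (1pm,1pm,1pm) — 4.
Summing: 12 + 8 + 4 = 24.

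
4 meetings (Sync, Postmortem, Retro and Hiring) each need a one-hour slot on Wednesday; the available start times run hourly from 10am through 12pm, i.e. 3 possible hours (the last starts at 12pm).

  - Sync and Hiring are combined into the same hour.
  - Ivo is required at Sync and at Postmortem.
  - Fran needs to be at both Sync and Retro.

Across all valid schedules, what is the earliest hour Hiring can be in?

Hiring at 10am is achievable: Sync=10am; Postmortem=11am; Retro=11am; Hiring=10am.

10am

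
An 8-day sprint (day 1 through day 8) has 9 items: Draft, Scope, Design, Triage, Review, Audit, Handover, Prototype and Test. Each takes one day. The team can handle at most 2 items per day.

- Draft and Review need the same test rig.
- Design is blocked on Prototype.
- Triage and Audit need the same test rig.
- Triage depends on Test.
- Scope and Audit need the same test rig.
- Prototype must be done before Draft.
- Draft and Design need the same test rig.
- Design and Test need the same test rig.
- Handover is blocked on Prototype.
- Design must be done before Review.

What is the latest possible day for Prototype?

Downstream work caps Prototype at day 6.
Prototype at day 5 is achievable: Audit -> day 3, Scope -> day 1, Design -> day 6, Prototype -> day 5, Test -> day 1, Triage -> day 2, Draft -> day 7, Review -> day 8, Handover -> day 6.
Nothing later works — the conflict and capacity constraints rule out every day after day 5.

day 5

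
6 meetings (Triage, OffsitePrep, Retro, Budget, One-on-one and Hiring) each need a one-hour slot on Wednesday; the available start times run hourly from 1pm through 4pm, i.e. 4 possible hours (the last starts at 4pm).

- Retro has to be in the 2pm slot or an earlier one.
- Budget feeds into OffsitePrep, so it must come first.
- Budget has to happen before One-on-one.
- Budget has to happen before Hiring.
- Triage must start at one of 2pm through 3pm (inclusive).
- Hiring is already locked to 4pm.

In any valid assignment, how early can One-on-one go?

2pm

Precedence pushes One-on-one to at least 2pm.
One-on-one at 2pm is achievable: One-on-one in 2pm, OffsitePrep in 2pm, Triage in 2pm, Retro in 1pm, Budget in 1pm, Hiring in 4pm.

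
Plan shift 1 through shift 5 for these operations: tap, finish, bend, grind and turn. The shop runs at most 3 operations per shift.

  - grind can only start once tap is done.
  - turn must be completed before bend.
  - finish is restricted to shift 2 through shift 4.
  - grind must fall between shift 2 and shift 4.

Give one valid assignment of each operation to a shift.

turn -> shift 1, bend -> shift 2, grind -> shift 2, tap -> shift 1, finish -> shift 2

Checking: turn(shift 1) before bend(shift 2); tap(shift 1) before grind(shift 2); grind=shift 2 in [shift 2,shift 4]; finish=shift 2 in [shift 2,shift 4]; max 3 per shift (cap 3).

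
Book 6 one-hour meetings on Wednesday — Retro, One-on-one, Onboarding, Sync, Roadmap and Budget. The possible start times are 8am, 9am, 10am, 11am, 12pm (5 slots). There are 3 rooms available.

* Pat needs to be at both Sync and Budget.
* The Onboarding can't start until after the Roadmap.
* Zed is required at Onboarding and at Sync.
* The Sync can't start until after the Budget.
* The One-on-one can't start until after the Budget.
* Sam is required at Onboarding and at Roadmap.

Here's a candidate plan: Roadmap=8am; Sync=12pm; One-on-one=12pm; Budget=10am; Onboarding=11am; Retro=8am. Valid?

Yes, all constraints hold

Sam is required at Onboarding and at Roadmap — holds.
There are 3 rooms available — holds.
Pat needs to be at both Sync and Budget — holds.
Zed is required at Onboarding and at Sync — holds.
The One-on-one can't start until after the Budget — holds.
The Sync can't start until after the Budget — holds.
The Onboarding can't start until after the Roadmap — holds.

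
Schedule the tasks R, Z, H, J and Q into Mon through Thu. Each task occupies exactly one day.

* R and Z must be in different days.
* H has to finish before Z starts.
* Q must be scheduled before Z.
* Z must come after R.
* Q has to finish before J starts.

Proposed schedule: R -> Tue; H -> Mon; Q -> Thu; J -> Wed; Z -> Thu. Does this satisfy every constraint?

No. Q has to finish before J starts is not satisfied.

Q has to finish before J starts — violated.
Z must come after R — holds.
R and Z must be in different days — holds.
H has to finish before Z starts — holds.
Q must be scheduled before Z — violated.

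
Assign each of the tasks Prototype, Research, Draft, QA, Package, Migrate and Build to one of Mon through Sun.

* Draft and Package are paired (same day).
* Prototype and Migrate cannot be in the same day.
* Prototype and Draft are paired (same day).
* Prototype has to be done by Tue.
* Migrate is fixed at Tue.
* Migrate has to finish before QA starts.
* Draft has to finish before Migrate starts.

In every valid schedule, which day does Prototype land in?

Mon

Prototype's window is Mon–Tue.
Migrate is fixed at Tue, and Prototype can't share a day with Migrate.
So Prototype must be Mon.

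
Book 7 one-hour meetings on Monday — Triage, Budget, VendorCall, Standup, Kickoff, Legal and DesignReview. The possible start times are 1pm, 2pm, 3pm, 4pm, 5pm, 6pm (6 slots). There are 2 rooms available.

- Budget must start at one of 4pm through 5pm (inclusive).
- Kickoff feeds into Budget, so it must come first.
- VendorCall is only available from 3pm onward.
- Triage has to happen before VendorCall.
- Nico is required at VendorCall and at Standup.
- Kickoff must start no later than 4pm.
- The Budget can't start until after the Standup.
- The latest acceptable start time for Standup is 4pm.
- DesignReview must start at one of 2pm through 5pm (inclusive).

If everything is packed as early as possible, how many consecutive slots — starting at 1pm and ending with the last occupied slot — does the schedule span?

The precedence chain requires at least 2 distinct slots.
With at most 2 per slot and 7 meetings, at least 4 slots are needed.
Budget can't be placed before 4pm — that is slot 4 counting from 1pm — so the schedule must run through at least 4 slots.
4 works (last occupied slot: 4pm): for example Triage -> 1pm; DesignReview -> 2pm; VendorCall -> 3pm; Budget -> 4pm; Standup -> 1pm; Kickoff -> 2pm; Legal -> 3pm.

4 slots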